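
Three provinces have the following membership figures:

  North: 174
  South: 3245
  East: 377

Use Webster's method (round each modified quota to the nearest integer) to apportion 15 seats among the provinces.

North 1, South 13, East 1

Standard divisor 3796/15 ≈ 253.067; standard quotas: North 0.688, South 12.823, East 1.490.
Rounding to the nearest integer gives North 1, South 13, East 1 — total 15, matching the house size, so no adjustment is needed.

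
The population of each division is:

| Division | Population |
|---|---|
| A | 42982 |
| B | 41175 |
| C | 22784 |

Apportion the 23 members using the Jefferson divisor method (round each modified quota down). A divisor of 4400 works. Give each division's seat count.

With modified divisor 4400: modified quotas A 9.769, B 9.358, C 5.178.
Rounding down: A 9, B 9, C 5 (total 23).

A 9, B 9, C 5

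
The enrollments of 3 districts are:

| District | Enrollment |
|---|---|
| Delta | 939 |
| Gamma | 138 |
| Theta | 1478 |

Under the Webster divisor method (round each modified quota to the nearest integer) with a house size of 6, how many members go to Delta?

Standard divisor 2555/6 ≈ 425.833; standard quotas: Delta 2.205, Gamma 0.324, Theta 3.471.
Rounding to the nearest integer gives 2, 0, 3 = 5 seats, so the divisor must be adjusted.
With modified divisor 400: modified quotas Delta 2.348, Gamma 0.345, Theta 3.695.
Rounding to the nearest integer: Delta 2, Gamma 0, Theta 4 (total 6).
Delta receives 2.

2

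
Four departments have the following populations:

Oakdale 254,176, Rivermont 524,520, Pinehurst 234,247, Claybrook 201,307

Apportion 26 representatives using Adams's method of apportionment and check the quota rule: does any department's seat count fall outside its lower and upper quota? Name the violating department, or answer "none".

none

Standard quotas: Oakdale 5.443, Rivermont 11.231, Pinehurst 5.016, Claybrook 4.310.
Adams allocation: Oakdale 6, Rivermont 11, Pinehurst 5, Claybrook 4.
Every allocation lies between the lower and upper quota.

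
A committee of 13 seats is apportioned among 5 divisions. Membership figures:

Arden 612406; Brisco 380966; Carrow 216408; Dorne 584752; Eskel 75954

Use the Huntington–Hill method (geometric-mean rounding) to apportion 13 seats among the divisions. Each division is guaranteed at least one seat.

Arden=4, Brisco=3, Carrow=1, Dorne=4, Eskel=1

With divisor 154276: modified quotas Arden 3.970, Brisco 2.469, Carrow 1.403, Dorne 3.790, Eskel 0.492.
Geometric-mean thresholds: Arden √(3·4)=3.464, Brisco √(2·3)=2.449, Carrow √(1·2)=1.414, Dorne √(3·4)=3.464, Eskel (min 1).
Each quota rounded against its threshold gives Arden 4, Brisco 3, Carrow 1, Dorne 4, Eskel 1 (total 13).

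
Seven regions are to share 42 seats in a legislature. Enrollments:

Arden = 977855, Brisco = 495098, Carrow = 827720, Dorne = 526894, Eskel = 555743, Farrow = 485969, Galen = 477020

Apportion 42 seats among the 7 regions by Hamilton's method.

The standard divisor is 4346299/42 ≈ 103483.31.
Standard quotas: Arden 9.4494, Brisco 4.7843, Carrow 7.9986, Dorne 5.0916, Eskel 5.3704, Farrow 4.6961, Galen 4.6096.
Lower quotas: Arden 9, Brisco 4, Carrow 7, Dorne 5, Eskel 5, Farrow 4, Galen 4 (sum 38, leaving 4 seats).
Remainders in descending order: Carrow 0.9986, Brisco 0.7843, Farrow 0.6961, Galen 0.6096, Arden 0.4494, Eskel 0.3704, Dorne 0.0916.
Largest remainders: Carrow, Brisco, Farrow, Galen receive the extra seats.

Arden=9, Brisco=5, Carrow=8, Dorne=5, Eskel=5, Farrow=5, Galen=5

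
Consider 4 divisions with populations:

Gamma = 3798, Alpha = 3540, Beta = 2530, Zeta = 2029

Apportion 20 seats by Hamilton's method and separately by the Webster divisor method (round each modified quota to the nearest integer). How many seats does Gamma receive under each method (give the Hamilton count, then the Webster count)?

6 and 7

Hamilton: Gamma 6, Alpha 6, Beta 4, Zeta 4.
Webster: Gamma 7, Alpha 6, Beta 4, Zeta 3.
Gamma gets 6 under Hamilton and 7 under Webster.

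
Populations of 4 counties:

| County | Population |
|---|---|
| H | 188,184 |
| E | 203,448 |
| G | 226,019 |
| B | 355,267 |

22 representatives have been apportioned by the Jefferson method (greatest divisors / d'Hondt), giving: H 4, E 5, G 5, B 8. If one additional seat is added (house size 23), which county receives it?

Priority for the next seat is population ÷ (current seats + 1).
Priorities: H 37636.800, E 33908.000, G 37669.833, B 39474.111.
Highest priority: B.

B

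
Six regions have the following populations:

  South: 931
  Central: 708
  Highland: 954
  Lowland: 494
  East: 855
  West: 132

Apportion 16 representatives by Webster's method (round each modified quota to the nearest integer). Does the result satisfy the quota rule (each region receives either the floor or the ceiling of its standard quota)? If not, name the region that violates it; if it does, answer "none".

none

Standard quotas: South 3.656, Central 2.781, Highland 3.747, Lowland 1.940, East 3.358, West 0.518.
Webster allocation: South 4, Central 3, Highland 4, Lowland 2, East 3, West 0.
Every allocation lies between the lower and upper quota.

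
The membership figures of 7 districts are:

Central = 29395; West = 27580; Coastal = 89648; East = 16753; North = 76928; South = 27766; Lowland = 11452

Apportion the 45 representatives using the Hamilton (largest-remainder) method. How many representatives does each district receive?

Central 5, West 4, Coastal 14, East 3, North 12, South 5, Lowland 2

The standard divisor is 279522/45 ≈ 6211.6.
Standard quotas: Central 4.7323, West 4.4401, Coastal 14.4324, East 2.6971, North 12.3846, South 4.4700, Lowland 1.8436.
Lower quotas: Central 4, West 4, Coastal 14, East 2, North 12, South 4, Lowland 1 (sum 41, leaving 4 seats).
Remainders in descending order: Lowland 0.8436, Central 0.7323, East 0.6971, South 0.4700, West 0.4401, Coastal 0.4324, North 0.3846.
The surplus seats go to Lowland, Central, East, South.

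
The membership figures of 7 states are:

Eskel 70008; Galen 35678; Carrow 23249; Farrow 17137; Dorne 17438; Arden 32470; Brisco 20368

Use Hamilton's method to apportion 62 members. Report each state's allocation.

Standard divisor: 216348 ÷ 62 ≈ 3489.484.
Standard quotas: Eskel 20.0626, Galen 10.2244, Carrow 6.6626, Farrow 4.9110, Dorne 4.9973, Arden 9.3051, Brisco 5.8370.
Lower quotas: Eskel 20, Galen 10, Carrow 6, Farrow 4, Dorne 4, Arden 9, Brisco 5 (sum 58, leaving 4 seats).
Remainders in descending order: Dorne 0.9973, Farrow 0.9110, Brisco 0.8370, Carrow 0.6626, Arden 0.3051, Galen 0.2244, Eskel 0.0626.
The surplus seats go to Dorne, Farrow, Brisco, Carrow.

Eskel 20; Galen 10; Carrow 7; Farrow 5; Dorne 5; Arden 9; Brisco 6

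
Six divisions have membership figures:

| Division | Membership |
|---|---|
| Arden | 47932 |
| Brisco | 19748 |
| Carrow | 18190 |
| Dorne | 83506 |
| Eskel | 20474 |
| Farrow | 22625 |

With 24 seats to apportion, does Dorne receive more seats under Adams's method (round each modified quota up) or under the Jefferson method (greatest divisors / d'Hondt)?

Jefferson

Adams: Arden 5, Brisco 2, Carrow 2, Dorne 9, Eskel 3, Farrow 3.
Jefferson: Arden 6, Brisco 2, Carrow 2, Dorne 10, Eskel 2, Farrow 2.
Dorne gets 9 under Adams and 10 under Jefferson.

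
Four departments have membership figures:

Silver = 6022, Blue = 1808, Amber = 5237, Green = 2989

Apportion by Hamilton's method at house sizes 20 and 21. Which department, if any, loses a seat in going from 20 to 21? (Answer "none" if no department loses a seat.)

none

At 20 seats: Silver 7, Blue 2, Amber 7, Green 4.
At 21 seats: Silver 8, Blue 2, Amber 7, Green 4.
No department's allocation decreased.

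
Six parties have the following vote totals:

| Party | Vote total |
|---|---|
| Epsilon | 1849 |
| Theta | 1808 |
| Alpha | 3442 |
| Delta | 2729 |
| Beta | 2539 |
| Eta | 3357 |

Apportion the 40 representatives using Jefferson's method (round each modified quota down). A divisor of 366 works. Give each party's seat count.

Epsilon=5, Theta=4, Alpha=9, Delta=7, Beta=6, Eta=9

With modified divisor 366: modified quotas Epsilon 5.052, Theta 4.940, Alpha 9.404, Delta 7.456, Beta 6.937, Eta 9.172.
Rounding down: Epsilon 5, Theta 4, Alpha 9, Delta 7, Beta 6, Eta 9 (total 40).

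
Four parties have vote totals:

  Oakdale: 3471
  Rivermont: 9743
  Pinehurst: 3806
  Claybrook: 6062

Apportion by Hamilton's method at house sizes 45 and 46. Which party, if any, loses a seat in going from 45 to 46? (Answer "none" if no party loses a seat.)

At 45 seats: Oakdale 7, Rivermont 19, Pinehurst 7, Claybrook 12.
At 46 seats: Oakdale 7, Rivermont 19, Pinehurst 8, Claybrook 12.
No party's allocation decreased.

none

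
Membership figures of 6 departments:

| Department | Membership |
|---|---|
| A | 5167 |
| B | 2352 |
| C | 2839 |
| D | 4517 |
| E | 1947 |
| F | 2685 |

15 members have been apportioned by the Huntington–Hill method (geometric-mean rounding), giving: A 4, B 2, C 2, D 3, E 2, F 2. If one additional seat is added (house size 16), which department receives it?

Priority for the next seat is population ÷ (√(s·(s+1))).
Priorities: A 1155.376, B 960.200, C 1159.017, D 1303.946, E 794.859, F 1096.147.
Highest priority: D.

D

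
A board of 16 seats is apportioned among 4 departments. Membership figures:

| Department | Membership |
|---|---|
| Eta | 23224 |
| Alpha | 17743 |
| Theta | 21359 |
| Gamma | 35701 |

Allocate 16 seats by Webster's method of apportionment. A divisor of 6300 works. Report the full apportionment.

Eta 4, Alpha 3, Theta 3, Gamma 6

With modified divisor 6300: modified quotas Eta 3.686, Alpha 2.816, Theta 3.390, Gamma 5.667.
Rounding to the nearest integer: Eta 4, Alpha 3, Theta 3, Gamma 6 (total 16).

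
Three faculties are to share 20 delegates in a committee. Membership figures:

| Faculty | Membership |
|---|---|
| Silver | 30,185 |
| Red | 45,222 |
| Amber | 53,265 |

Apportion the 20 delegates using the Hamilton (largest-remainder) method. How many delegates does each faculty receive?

Silver: 5, Red: 7, Amber: 8

Total 128672; standard divisor 128672/20 ≈ 6433.6.
Standard quotas: Silver 4.6918, Red 7.0290, Amber 8.2792.
Lower quotas: Silver 4, Red 7, Amber 8 (sum 19, leaving 1 seat).
Remainders in descending order: Silver 0.6918, Amber 0.2792, Red 0.0290.
Largest remainder: Silver receives the extra seat.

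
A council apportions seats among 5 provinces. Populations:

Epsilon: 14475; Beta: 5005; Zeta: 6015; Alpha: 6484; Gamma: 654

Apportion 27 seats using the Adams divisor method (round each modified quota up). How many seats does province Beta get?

4

Standard divisor 32633/27 ≈ 1208.63; standard quotas: Epsilon 11.976, Beta 4.141, Zeta 4.977, Alpha 5.365, Gamma 0.541.
Rounding up gives 12, 5, 5, 6, 1 = 29 seats, so the divisor must be adjusted.
With modified divisor 1310: modified quotas Epsilon 11.050, Beta 3.821, Zeta 4.592, Alpha 4.950, Gamma 0.499.
Rounding up: Epsilon 12, Beta 4, Zeta 5, Alpha 5, Gamma 1 (total 27).
Beta receives 4.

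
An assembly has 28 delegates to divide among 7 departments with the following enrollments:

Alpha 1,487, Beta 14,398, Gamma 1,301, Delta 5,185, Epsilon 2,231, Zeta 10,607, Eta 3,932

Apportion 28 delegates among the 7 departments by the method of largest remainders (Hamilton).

Alpha: 1, Beta: 10, Gamma: 1, Delta: 4, Epsilon: 2, Zeta: 7, Eta: 3

Standard divisor: 39141 ÷ 28 ≈ 1397.893.
Standard quotas: Alpha 1.0637, Beta 10.2998, Gamma 0.9307, Delta 3.7092, Epsilon 1.5960, Zeta 7.5878, Eta 2.8128.
Lower quotas: Alpha 1, Beta 10, Gamma 0, Delta 3, Epsilon 1, Zeta 7, Eta 2 (sum 24, leaving 4 seats).
Remainders in descending order: Gamma 0.9307, Eta 0.8128, Delta 0.7092, Epsilon 0.5960, Zeta 0.5878, Beta 0.2998, Alpha 0.0637.
The surplus seats go to Gamma, Eta, Delta, Epsilon.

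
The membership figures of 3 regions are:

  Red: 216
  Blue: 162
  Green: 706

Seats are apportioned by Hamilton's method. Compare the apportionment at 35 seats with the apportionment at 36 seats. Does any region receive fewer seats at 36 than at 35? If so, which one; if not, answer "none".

At 35 seats: Red 7, Blue 5, Green 23.
At 36 seats: Red 7, Blue 5, Green 24.
No region's allocation decreased.

none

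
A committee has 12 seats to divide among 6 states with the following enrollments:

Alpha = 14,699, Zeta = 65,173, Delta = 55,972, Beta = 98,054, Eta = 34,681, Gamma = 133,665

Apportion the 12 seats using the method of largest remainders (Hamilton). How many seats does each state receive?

The standard divisor is 402244/12 ≈ 33520.333.
Standard quotas: Alpha 0.4385, Zeta 1.9443, Delta 1.6698, Beta 2.9252, Eta 1.0346, Gamma 3.9876.
Lower quotas: Alpha 0, Zeta 1, Delta 1, Beta 2, Eta 1, Gamma 3 (sum 8, leaving 4 seats).
Remainders in descending order: Gamma 0.9876, Zeta 0.9443, Beta 0.9252, Delta 0.6698, Alpha 0.4385, Eta 0.0346.
The surplus seats go to Gamma, Zeta, Beta, Delta.

Alpha=0, Zeta=2, Delta=2, Beta=3, Eta=1, Gamma=4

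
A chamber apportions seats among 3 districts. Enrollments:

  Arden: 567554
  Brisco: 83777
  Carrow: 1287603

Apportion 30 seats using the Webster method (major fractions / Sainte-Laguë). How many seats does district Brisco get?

Standard divisor 1938934/30 ≈ 64631.133; standard quotas: Arden 8.781, Brisco 1.296, Carrow 19.922.
Rounding to the nearest integer gives Arden 9, Brisco 1, Carrow 20 — total 30, matching the house size, so no adjustment is needed.
Brisco receives 1.

1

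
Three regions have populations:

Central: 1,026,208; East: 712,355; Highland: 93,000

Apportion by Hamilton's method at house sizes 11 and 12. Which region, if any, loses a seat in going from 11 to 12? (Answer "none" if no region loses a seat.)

Highland

At 11 seats: Central 6, East 4, Highland 1.
At 12 seats: Central 7, East 5, Highland 0.
Highland drops from 1 to 0.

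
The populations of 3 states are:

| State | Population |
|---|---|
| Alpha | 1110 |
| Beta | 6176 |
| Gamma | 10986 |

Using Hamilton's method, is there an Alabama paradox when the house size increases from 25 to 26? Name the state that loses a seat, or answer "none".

Alpha

At 25 seats: Alpha 2, Beta 8, Gamma 15.
At 26 seats: Alpha 1, Beta 9, Gamma 16.
Alpha drops from 2 to 1.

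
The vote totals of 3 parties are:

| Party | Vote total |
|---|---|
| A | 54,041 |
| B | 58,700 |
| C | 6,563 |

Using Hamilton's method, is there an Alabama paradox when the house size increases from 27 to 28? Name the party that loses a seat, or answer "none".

C

At 27 seats: A 12, B 13, C 2.
At 28 seats: A 13, B 14, C 1.
C drops from 2 to 1.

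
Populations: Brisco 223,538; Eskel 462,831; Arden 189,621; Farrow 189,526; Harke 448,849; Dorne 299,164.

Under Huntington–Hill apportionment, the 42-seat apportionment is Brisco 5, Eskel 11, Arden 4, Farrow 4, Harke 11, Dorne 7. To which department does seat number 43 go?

Arden

Priority for the next seat is population ÷ (√(s·(s+1))).
Priorities: Brisco 40812.268, Eskel 40284.268, Arden 42400.545, Farrow 42379.302, Harke 39067.291, Dorne 39977.471.
Highest priority: Arden.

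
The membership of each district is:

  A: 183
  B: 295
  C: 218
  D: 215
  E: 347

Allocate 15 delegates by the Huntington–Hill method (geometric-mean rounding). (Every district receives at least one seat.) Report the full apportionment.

With divisor 86: modified quotas A 2.128, B 3.430, C 2.535, D 2.500, E 4.035.
Geometric-mean thresholds: A √(2·3)=2.449, B √(3·4)=3.464, C √(2·3)=2.449, D √(2·3)=2.449, E √(4·5)=4.472.
Each quota rounded against its threshold gives A 2, B 3, C 3, D 3, E 4 (total 15).

A=2, B=3, C=3, D=3, E=4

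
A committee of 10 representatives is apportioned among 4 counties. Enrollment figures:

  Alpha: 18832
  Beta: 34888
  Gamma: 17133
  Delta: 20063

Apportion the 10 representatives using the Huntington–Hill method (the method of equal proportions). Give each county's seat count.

With divisor 9131: modified quotas Alpha 2.062, Beta 3.821, Gamma 1.876, Delta 2.197.
Geometric-mean thresholds: Alpha √(2·3)=2.449, Beta √(3·4)=3.464, Gamma √(1·2)=1.414, Delta √(2·3)=2.449.
Each quota rounded against its threshold gives Alpha 2, Beta 4, Gamma 2, Delta 2 (total 10).

Alpha=2; Beta=4; Gamma=2; Delta=2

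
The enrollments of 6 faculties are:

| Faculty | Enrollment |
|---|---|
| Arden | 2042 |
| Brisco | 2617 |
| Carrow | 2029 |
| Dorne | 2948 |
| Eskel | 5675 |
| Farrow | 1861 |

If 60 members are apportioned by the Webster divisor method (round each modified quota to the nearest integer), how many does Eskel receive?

20

Standard divisor 17172/60 ≈ 286.2; standard quotas: Arden 7.135, Brisco 9.144, Carrow 7.089, Dorne 10.300, Eskel 19.829, Farrow 6.502.
Rounding to the nearest integer gives Arden 7, Brisco 9, Carrow 7, Dorne 10, Eskel 20, Farrow 7 — total 60, matching the house size, so no adjustment is needed.
Eskel receives 20.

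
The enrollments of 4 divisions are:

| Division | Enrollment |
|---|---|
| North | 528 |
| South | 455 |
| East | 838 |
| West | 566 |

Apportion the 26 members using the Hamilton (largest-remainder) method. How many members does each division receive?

North: 6, South: 5, East: 9, West: 6

Standard divisor: 2387 ÷ 26 ≈ 91.808.
Standard quotas: North 5.751, South 4.956, East 9.128, West 6.165.
Lower quotas: North 5, South 4, East 9, West 6 (sum 24, leaving 2 seats).
Remainders in descending order: South 0.956, North 0.751, West 0.165, East 0.128.
The surplus seats go to South, North.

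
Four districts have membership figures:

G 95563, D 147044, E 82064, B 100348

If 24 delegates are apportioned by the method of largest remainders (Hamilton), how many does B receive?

The standard divisor is 425019/24 ≈ 17709.125.
Standard quotas: G 5.3963, D 8.3033, E 4.6340, B 5.6665.
Lower quotas: G 5, D 8, E 4, B 5 (sum 22, leaving 2 seats).
Remainders in descending order: B 0.6665, E 0.6340, G 0.3963, D 0.3033.
The surplus seats go to B, E.
B receives 6.

6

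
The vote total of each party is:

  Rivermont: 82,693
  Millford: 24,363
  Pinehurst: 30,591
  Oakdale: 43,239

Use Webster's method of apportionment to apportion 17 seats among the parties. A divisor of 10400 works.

Rivermont 8; Millford 2; Pinehurst 3; Oakdale 4

With modified divisor 10400: modified quotas Rivermont 7.951, Millford 2.343, Pinehurst 2.941, Oakdale 4.158.
Rounding to the nearest integer: Rivermont 8, Millford 2, Pinehurst 3, Oakdale 4 (total 17).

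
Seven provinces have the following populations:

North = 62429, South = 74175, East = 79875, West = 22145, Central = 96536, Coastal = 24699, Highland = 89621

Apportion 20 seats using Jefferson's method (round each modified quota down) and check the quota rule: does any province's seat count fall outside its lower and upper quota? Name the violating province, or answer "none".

Standard quotas: North 2.778, South 3.300, East 3.554, West 0.985, Central 4.295, Coastal 1.099, Highland 3.988.
Jefferson allocation: North 3, South 3, East 4, West 1, Central 4, Coastal 1, Highland 4.
Every allocation lies between the lower and upper quota.

none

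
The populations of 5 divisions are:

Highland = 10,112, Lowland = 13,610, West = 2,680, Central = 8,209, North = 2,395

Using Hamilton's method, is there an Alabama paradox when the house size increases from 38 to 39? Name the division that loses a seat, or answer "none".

North

At 38 seats: Highland 10, Lowland 14, West 3, Central 8, North 3.
At 39 seats: Highland 11, Lowland 14, West 3, Central 9, North 2.
North drops from 3 to 2.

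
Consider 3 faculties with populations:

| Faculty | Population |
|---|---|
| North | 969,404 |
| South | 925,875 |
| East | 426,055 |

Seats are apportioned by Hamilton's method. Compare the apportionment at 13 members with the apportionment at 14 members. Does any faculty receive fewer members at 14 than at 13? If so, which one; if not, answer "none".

At 13 seats: North 6, South 5, East 2.
At 14 seats: North 6, South 6, East 2.
No faculty's allocation decreased.

none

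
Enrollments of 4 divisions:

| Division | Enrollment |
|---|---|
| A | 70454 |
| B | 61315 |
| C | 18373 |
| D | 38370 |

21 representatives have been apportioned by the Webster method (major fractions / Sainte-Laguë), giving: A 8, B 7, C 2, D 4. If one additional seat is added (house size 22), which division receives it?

D

Priority for the next seat is population ÷ (current seats + 0.5).
Priorities: A 8288.706, B 8175.333, C 7349.200, D 8526.667.
Highest priority: D.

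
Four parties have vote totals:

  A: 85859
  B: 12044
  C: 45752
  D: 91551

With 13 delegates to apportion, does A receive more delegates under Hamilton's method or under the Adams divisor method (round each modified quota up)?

Hamilton: A 5, B 1, C 2, D 5.
Adams: A 4, B 1, C 3, D 5.
A gets 5 under Hamilton and 4 under Adams.

Hamilton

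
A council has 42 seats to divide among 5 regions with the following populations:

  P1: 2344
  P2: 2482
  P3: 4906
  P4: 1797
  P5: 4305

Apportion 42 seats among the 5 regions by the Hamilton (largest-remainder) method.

P1=6; P2=7; P3=13; P4=5; P5=11

Total 15834; standard divisor 15834/42 = 377.
Standard quotas: P1 6.218, P2 6.584, P3 13.013, P4 4.767, P5 11.419.
Lower quotas: P1 6, P2 6, P3 13, P4 4, P5 11 (sum 40, leaving 2 seats).
Remainders in descending order: P4 0.767, P2 0.584, P5 0.419, P1 0.218, P3 0.013.
Largest remainders: P4, P2 receive the extra seats.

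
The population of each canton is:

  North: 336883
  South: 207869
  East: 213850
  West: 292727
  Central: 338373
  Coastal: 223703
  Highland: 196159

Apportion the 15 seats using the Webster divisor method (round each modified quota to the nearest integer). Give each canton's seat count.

Standard divisor 1809564/15 ≈ 120637.6; standard quotas: North 2.793, South 1.723, East 1.773, West 2.426, Central 2.805, Coastal 1.854, Highland 1.626.
Rounding to the nearest integer gives 3, 2, 2, 2, 3, 2, 2 = 16 seats, so the divisor must be adjusted.
With modified divisor 132800: modified quotas North 2.537, South 1.565, East 1.610, West 2.204, Central 2.548, Coastal 1.685, Highland 1.477.
Rounding to the nearest integer: North 3, South 2, East 2, West 2, Central 3, Coastal 2, Highland 1 (total 15).

North 3; South 2; East 2; West 2; Central 3; Coastal 2; Highland 1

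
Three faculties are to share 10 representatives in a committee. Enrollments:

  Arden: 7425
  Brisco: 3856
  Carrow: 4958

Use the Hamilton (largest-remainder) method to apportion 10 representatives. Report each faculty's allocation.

The standard divisor is 16239/10 ≈ 1623.9.
Standard quotas: Arden 4.5723, Brisco 2.3745, Carrow 3.0531.
Lower quotas: Arden 4, Brisco 2, Carrow 3 (sum 9, leaving 1 seat).
Remainders in descending order: Arden 0.5723, Brisco 0.3745, Carrow 0.0531.
Largest remainder: Arden receives the extra seat.

Arden: 5, Brisco: 2, Carrow: 3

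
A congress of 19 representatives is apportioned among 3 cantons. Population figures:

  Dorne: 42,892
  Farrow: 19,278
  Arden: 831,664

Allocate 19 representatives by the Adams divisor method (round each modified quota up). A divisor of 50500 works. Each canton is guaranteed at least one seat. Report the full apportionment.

Dorne 1; Farrow 1; Arden 17

With modified divisor 50500: modified quotas Dorne 0.849, Farrow 0.382, Arden 16.469.
Rounding up: Dorne 1, Farrow 1, Arden 17 (total 19).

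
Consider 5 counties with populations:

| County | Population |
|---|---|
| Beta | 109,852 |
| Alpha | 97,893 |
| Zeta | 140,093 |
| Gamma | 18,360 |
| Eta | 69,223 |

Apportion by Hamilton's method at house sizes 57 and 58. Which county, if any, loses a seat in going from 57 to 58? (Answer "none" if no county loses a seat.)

Gamma

At 57 seats: Beta 14, Alpha 13, Zeta 18, Gamma 3, Eta 9.
At 58 seats: Beta 15, Alpha 13, Zeta 19, Gamma 2, Eta 9.
Gamma drops from 3 to 2.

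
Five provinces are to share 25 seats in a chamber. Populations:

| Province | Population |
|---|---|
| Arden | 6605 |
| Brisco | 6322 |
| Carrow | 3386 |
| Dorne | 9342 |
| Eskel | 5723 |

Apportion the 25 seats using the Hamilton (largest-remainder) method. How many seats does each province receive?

Total 31378; standard divisor 31378/25 ≈ 1255.12.
Standard quotas: Arden 5.2624, Brisco 5.0370, Carrow 2.6978, Dorne 7.4431, Eskel 4.5597.
Lower quotas: Arden 5, Brisco 5, Carrow 2, Dorne 7, Eskel 4 (sum 23, leaving 2 seats).
Remainders in descending order: Carrow 0.6978, Eskel 0.5597, Dorne 0.4431, Arden 0.2624, Brisco 0.0370.
Largest remainders: Carrow, Eskel receive the extra seats.

Arden 5, Brisco 5, Carrow 3, Dorne 7, Eskel 5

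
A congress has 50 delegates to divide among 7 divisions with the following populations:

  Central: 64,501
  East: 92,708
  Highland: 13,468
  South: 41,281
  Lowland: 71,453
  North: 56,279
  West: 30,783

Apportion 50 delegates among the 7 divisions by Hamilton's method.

The standard divisor is 370473/50 ≈ 7409.46.
Standard quotas: Central 8.7052, East 12.5121, Highland 1.8177, South 5.5714, Lowland 9.6435, North 7.5956, West 4.1546.
Lower quotas: Central 8, East 12, Highland 1, South 5, Lowland 9, North 7, West 4 (sum 46, leaving 4 seats).
Remainders in descending order: Highland 0.8177, Central 0.7052, Lowland 0.6435, North 0.5956, South 0.5714, East 0.5121, West 0.1546.
Largest remainders: Highland, Central, Lowland, North receive the extra seats.

Central 9; East 12; Highland 2; South 5; Lowland 10; North 8; West 4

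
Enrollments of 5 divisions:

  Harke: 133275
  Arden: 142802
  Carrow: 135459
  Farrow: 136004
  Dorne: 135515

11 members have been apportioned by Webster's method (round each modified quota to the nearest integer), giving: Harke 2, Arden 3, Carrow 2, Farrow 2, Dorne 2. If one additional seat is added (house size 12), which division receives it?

Priority for the next seat is population ÷ (current seats + 0.5).
Priorities: Harke 53310.000, Arden 40800.571, Carrow 54183.600, Farrow 54401.600, Dorne 54206.000.
Highest priority: Farrow.

Farrow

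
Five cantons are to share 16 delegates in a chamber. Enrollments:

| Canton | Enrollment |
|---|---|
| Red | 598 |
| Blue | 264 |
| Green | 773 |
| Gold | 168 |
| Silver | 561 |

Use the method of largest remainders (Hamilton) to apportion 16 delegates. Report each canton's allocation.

The standard divisor is 2364/16 ≈ 147.75.
Standard quotas: Red 4.047, Blue 1.787, Green 5.232, Gold 1.137, Silver 3.797.
Lower quotas: Red 4, Blue 1, Green 5, Gold 1, Silver 3 (sum 14, leaving 2 seats).
Remainders in descending order: Silver 0.797, Blue 0.787, Green 0.232, Gold 0.137, Red 0.047.
The surplus seats go to Silver, Blue.

Red 4; Blue 2; Green 5; Gold 1; Silver 4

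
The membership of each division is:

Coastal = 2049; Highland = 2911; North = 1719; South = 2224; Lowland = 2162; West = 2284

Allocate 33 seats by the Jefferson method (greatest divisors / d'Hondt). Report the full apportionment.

Standard divisor 13349/33 ≈ 404.515; standard quotas: Coastal 5.065, Highland 7.196, North 4.250, South 5.498, Lowland 5.345, West 5.646.
Rounding down gives 5, 7, 4, 5, 5, 5 = 31 seats, so the divisor must be adjusted.
With modified divisor 367: modified quotas Coastal 5.583, Highland 7.932, North 4.684, South 6.060, Lowland 5.891, West 6.223.
Rounding down: Coastal 5, Highland 7, North 4, South 6, Lowland 5, West 6 (total 33).

Coastal=5; Highland=7; North=4; South=6; Lowland=5; West=6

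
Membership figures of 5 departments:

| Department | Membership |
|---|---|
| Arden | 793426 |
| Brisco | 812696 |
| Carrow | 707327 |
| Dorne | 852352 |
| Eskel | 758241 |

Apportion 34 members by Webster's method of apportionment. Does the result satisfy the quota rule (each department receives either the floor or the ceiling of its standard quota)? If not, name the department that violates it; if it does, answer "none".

Standard quotas: Arden 6.875, Brisco 7.042, Carrow 6.129, Dorne 7.385, Eskel 6.570.
Webster allocation: Arden 7, Brisco 7, Carrow 6, Dorne 7, Eskel 7.
Every allocation lies between the lower and upper quota.

none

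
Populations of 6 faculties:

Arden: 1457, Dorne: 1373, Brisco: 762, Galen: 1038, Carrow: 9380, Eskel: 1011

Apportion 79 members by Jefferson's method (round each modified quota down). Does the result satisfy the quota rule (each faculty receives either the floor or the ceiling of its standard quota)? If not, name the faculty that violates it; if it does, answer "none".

Standard quotas: Arden 7.663, Dorne 7.221, Brisco 4.008, Galen 5.459, Carrow 49.332, Eskel 5.317.
Jefferson allocation: Arden 7, Dorne 7, Brisco 4, Galen 5, Carrow 51, Eskel 5.
Carrow has quota 49.332 (lower 49, upper 50) but receives 51 — outside the quota interval.

Carrow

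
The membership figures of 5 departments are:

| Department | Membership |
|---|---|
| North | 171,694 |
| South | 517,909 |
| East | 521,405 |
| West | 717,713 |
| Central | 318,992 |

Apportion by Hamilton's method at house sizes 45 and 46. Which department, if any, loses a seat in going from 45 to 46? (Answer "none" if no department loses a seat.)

At 45 seats: North 4, South 10, East 11, West 14, Central 6.
At 46 seats: North 3, South 11, East 11, West 15, Central 6.
North drops from 4 to 3.

North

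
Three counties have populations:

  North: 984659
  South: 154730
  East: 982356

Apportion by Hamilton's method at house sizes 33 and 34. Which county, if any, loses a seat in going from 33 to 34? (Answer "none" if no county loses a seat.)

South

At 33 seats: North 15, South 3, East 15.
At 34 seats: North 16, South 2, East 16.
South drops from 3 to 2.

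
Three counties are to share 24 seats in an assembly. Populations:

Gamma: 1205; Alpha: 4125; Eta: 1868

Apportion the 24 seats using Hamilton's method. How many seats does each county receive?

Gamma: 4; Alpha: 14; Eta: 6

Standard divisor: 7198 ÷ 24 ≈ 299.917.
Standard quotas: Gamma 4.018, Alpha 13.754, Eta 6.228.
Lower quotas: Gamma 4, Alpha 13, Eta 6 (sum 23, leaving 1 seat).
Remainders in descending order: Alpha 0.754, Eta 0.228, Gamma 0.018.
The surplus seat goes to Alpha.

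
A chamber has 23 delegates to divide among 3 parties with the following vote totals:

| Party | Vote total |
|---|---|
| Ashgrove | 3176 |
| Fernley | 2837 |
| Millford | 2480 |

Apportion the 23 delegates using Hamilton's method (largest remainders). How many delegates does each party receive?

Total 8493; standard divisor 8493/23 ≈ 369.261.
Standard quotas: Ashgrove 8.601, Fernley 7.683, Millford 6.716.
Lower quotas: Ashgrove 8, Fernley 7, Millford 6 (sum 21, leaving 2 seats).
Remainders in descending order: Millford 0.716, Fernley 0.683, Ashgrove 0.601.
The surplus seats go to Millford, Fernley.

Ashgrove 8, Fernley 8, Millford 7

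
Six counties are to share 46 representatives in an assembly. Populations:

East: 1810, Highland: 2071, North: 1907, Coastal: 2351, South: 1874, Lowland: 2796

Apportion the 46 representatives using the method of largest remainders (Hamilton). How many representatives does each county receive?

East 7, Highland 7, North 7, Coastal 8, South 7, Lowland 10

The standard divisor is 12809/46 ≈ 278.457.
Standard quotas: East 6.500, Highland 7.437, North 6.848, Coastal 8.443, South 6.730, Lowland 10.041.
Lower quotas: East 6, Highland 7, North 6, Coastal 8, South 6, Lowland 10 (sum 43, leaving 3 seats).
Remainders in descending order: North 0.848, South 0.730, East 0.500, Coastal 0.443, Highland 0.437, Lowland 0.041.
The surplus seats go to North, South, East.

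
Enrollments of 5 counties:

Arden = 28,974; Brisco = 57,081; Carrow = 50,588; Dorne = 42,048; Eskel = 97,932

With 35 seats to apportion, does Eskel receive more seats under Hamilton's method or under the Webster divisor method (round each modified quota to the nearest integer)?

Webster

Hamilton: Arden 4, Brisco 7, Carrow 7, Dorne 5, Eskel 12.
Webster: Arden 4, Brisco 7, Carrow 6, Dorne 5, Eskel 13.
Eskel gets 12 under Hamilton and 13 under Webster.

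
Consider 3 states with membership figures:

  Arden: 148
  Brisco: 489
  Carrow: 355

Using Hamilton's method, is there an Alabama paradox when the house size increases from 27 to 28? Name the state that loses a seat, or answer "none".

none

At 27 seats: Arden 4, Brisco 13, Carrow 10.
At 28 seats: Arden 4, Brisco 14, Carrow 10.
No state's allocation decreased.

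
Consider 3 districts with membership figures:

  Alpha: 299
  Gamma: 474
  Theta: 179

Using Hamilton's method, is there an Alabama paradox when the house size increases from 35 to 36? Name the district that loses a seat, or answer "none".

At 35 seats: Alpha 11, Gamma 17, Theta 7.
At 36 seats: Alpha 11, Gamma 18, Theta 7.
No district's allocation decreased.

none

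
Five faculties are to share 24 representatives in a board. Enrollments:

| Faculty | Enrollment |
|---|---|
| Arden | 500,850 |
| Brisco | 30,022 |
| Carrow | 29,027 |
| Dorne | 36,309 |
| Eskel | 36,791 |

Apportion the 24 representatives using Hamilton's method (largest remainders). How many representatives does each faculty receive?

Arden 19; Brisco 1; Carrow 1; Dorne 1; Eskel 2

The standard divisor is 632999/24 ≈ 26374.958.
Standard quotas: Arden 18.9896, Brisco 1.1383, Carrow 1.1006, Dorne 1.3766, Eskel 1.3949.
Lower quotas: Arden 18, Brisco 1, Carrow 1, Dorne 1, Eskel 1 (sum 22, leaving 2 seats).
Remainders in descending order: Arden 0.9896, Eskel 0.3949, Dorne 0.3766, Brisco 0.1383, Carrow 0.1006.
The surplus seats go to Arden, Eskel.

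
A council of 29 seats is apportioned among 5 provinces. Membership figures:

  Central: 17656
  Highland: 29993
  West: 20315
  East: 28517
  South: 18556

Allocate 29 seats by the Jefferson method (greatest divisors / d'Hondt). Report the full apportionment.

Standard divisor 115037/29 ≈ 3966.793; standard quotas: Central 4.451, Highland 7.561, West 5.121, East 7.189, South 4.678.
Rounding down gives 4, 7, 5, 7, 4 = 27 seats, so the divisor must be adjusted.
With modified divisor 3600: modified quotas Central 4.904, Highland 8.331, West 5.643, East 7.921, South 5.154.
Rounding down: Central 4, Highland 8, West 5, East 7, South 5 (total 29).

Central=4, Highland=8, West=5, East=7, South=5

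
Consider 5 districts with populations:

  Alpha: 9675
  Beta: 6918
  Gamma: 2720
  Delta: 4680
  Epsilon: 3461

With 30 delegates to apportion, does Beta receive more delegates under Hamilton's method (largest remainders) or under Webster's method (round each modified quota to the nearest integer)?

Webster

Hamilton: Alpha 11, Beta 7, Gamma 3, Delta 5, Epsilon 4.
Webster: Alpha 10, Beta 8, Gamma 3, Delta 5, Epsilon 4.
Beta gets 7 under Hamilton and 8 under Webster.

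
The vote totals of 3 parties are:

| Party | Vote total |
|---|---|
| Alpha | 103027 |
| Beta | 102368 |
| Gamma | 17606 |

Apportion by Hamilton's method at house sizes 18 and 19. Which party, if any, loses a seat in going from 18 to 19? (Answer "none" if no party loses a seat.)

Gamma

At 18 seats: Alpha 8, Beta 8, Gamma 2.
At 19 seats: Alpha 9, Beta 9, Gamma 1.
Gamma drops from 2 to 1.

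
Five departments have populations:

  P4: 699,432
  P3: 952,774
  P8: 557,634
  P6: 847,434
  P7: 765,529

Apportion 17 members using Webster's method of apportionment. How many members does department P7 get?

Standard divisor 3822803/17 ≈ 224870.765; standard quotas: P4 3.110, P3 4.237, P8 2.480, P6 3.769, P7 3.404.
Rounding to the nearest integer gives 3, 4, 2, 4, 3 = 16 seats, so the divisor must be adjusted.
With modified divisor 220900: modified quotas P4 3.166, P3 4.313, P8 2.524, P6 3.836, P7 3.466.
Rounding to the nearest integer: P4 3, P3 4, P8 3, P6 4, P7 3 (total 17).
P7 receives 3.

3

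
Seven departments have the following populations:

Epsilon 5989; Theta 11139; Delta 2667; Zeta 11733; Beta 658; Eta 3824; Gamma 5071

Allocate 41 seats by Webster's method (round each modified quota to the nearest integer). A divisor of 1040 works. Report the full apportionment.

With modified divisor 1040: modified quotas Epsilon 5.759, Theta 10.711, Delta 2.564, Zeta 11.282, Beta 0.633, Eta 3.677, Gamma 4.876.
Rounding to the nearest integer: Epsilon 6, Theta 11, Delta 3, Zeta 11, Beta 1, Eta 4, Gamma 5 (total 41).

Epsilon 6, Theta 11, Delta 3, Zeta 11, Beta 1, Eta 4, Gamma 5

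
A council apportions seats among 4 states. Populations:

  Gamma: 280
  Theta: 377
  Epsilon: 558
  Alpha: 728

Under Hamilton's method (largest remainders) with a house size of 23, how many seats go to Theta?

4

The standard divisor is 1943/23 ≈ 84.478.
Standard quotas: Gamma 3.314, Theta 4.463, Epsilon 6.605, Alpha 8.618.
Lower quotas: Gamma 3, Theta 4, Epsilon 6, Alpha 8 (sum 21, leaving 2 seats).
Remainders in descending order: Alpha 0.618, Epsilon 0.605, Theta 0.463, Gamma 0.314.
Largest remainders: Alpha, Epsilon receive the extra seats.
Theta receives 4.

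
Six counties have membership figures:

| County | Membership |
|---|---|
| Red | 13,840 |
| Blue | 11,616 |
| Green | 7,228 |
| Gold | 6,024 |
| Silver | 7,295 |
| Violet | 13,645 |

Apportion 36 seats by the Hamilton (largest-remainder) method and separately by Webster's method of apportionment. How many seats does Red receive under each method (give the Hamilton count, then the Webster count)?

8 and 9

Hamilton: Red 8, Blue 7, Green 4, Gold 4, Silver 5, Violet 8.
Webster: Red 9, Blue 7, Green 4, Gold 4, Silver 4, Violet 8.
Red gets 8 under Hamilton and 9 under Webster.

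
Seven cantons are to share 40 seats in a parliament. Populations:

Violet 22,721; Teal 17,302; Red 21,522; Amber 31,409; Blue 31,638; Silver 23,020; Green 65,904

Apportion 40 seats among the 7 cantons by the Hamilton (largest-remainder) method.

Standard divisor: 213516 ÷ 40 ≈ 5337.9.
Standard quotas: Violet 4.2565, Teal 3.2413, Red 4.0319, Amber 5.8841, Blue 5.9270, Silver 4.3126, Green 12.3464.
Lower quotas: Violet 4, Teal 3, Red 4, Amber 5, Blue 5, Silver 4, Green 12 (sum 37, leaving 3 seats).
Remainders in descending order: Blue 0.9270, Amber 0.8841, Green 0.3464, Silver 0.3126, Violet 0.2565, Teal 0.2413, Red 0.0319.
The surplus seats go to Blue, Amber, Green.

Violet 4; Teal 3; Red 4; Amber 6; Blue 6; Silver 4; Green 13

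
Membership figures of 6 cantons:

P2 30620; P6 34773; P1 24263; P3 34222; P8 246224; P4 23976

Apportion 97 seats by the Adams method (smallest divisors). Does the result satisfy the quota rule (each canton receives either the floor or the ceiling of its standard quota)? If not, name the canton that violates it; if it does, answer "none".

Standard quotas: P2 7.537, P6 8.559, P1 5.972, P3 8.424, P8 60.607, P4 5.902.
Adams allocation: P2 8, P6 9, P1 6, P3 9, P8 59, P4 6.
P8 has quota 60.607 (lower 60, upper 61) but receives 59 — outside the quota interval.

P8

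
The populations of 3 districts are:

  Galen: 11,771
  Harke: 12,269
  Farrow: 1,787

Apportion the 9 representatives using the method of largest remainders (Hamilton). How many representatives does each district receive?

Standard divisor: 25827 ÷ 9 ≈ 2869.667.
Standard quotas: Galen 4.1019, Harke 4.2754, Farrow 0.6227.
Lower quotas: Galen 4, Harke 4, Farrow 0 (sum 8, leaving 1 seat).
Remainders in descending order: Farrow 0.6227, Harke 0.2754, Galen 0.1019.
The surplus seat goes to Farrow.

Galen 4, Harke 4, Farrow 1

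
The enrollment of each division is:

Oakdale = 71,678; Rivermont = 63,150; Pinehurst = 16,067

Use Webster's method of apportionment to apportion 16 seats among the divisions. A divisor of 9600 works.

With modified divisor 9600: modified quotas Oakdale 7.466, Rivermont 6.578, Pinehurst 1.674.
Rounding to the nearest integer: Oakdale 7, Rivermont 7, Pinehurst 2 (total 16).

Oakdale 7, Rivermont 7, Pinehurst 2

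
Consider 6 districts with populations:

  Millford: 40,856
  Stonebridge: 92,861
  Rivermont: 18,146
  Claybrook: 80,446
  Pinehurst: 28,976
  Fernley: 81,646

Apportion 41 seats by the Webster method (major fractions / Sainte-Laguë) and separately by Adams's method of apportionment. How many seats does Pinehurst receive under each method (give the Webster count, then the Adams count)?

3 and 4

Webster: Millford 5, Stonebridge 11, Rivermont 2, Claybrook 10, Pinehurst 3, Fernley 10.
Adams: Millford 5, Stonebridge 11, Rivermont 3, Claybrook 9, Pinehurst 4, Fernley 9.
Pinehurst gets 3 under Webster and 4 under Adams.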